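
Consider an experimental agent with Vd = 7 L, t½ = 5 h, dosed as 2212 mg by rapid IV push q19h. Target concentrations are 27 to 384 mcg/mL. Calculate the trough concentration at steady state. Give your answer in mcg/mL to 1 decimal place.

24.4 mcg/mL

k = ln2/t½ = ln2/5 ≈ 0.138629 h⁻¹; fraction remaining f = e^(−kτ) = e^(−0.138629×19) ≈ 0.0718.
At steady state, accumulation factor R = 1/(1 − e^(−kτ)) ≈ 1.0774.
Single-dose peak C₀ = D/Vd = 2212/7 ≈ 316.000 mcg/mL.
Steady-state peak Cmax,ss = C₀·R ≈ 316.000 × 1.0774 ≈ 340.458 mcg/mL.
Steady-state trough Cmin,ss = Cmax,ss·f ≈ 340.458 × 0.0718 ≈ 24.445 mcg/mL.
Trough 24.4 mcg/mL vs MEC 27 mcg/mL: subtherapeutic.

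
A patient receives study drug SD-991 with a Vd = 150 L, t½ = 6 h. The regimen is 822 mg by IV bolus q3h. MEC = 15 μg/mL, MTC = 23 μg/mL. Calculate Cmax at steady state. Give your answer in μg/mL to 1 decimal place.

18.7 μg/mL

Over one 3-h interval, 3/6 ≈ 0.5 half-lives elapse, leaving f ≈ 0.7071 of each dose.
At steady state, accumulation factor R = 1/(1 − e^(−kτ)) ≈ 3.4141.
Single-dose peak C₀ = D/Vd = 822/150 ≈ 5.480 μg/mL.
Steady-state peak Cmax,ss = C₀·R ≈ 5.480 × 3.4141 ≈ 18.709 μg/mL.
Peak 18.7 μg/mL vs MTC 23 μg/mL: below toxic threshold.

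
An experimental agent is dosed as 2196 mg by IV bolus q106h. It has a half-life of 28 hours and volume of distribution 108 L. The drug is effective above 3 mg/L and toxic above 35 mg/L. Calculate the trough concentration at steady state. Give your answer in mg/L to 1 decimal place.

1.6 mg/L

Over one 106-h interval, 106/28 ≈ 3.7857 half-lives elapse, leaving f ≈ 0.0725 of each dose.
Accumulation ratio R = 1/(1 − f) ≈ 1/0.9275 ≈ 1.0782.
Each bolus raises the concentration by D/Vd = 2196/108 ≈ 20.333 mg/L.
Cmax,ss = C₀/(1 − f) ≈ 20.333/0.9275 ≈ 21.922 mg/L.
Steady-state trough Cmin,ss = Cmax,ss·f ≈ 21.922 × 0.0725 ≈ 1.589 mg/L.
Trough 1.6 mg/L vs MEC 3 mg/L: subtherapeutic.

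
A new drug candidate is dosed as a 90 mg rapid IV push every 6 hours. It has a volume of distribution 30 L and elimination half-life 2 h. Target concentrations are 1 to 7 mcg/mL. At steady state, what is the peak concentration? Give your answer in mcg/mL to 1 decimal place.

3.4 mcg/mL

τ = 6 h = 3 half-lives, so f = (1/2)^3 = 0.125.
Accumulation ratio R = 1/(1 − f) = 1/0.875 = 8/7.
Single-dose peak C₀ = D/Vd = 90/30 = 3 mcg/mL.
Steady-state peak Cmax,ss = C₀·R = 3 × 8/7 ≈ 3.429 mcg/mL.
Peak 3.4 mcg/mL vs MTC 7 mcg/mL: below toxic threshold.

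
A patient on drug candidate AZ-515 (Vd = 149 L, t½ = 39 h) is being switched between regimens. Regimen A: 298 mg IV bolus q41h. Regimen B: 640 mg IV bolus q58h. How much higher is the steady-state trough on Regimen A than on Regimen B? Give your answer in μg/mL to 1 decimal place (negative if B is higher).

-0.5 μg/mL

Regimen A: f = (1/2)^(41/39) ≈ 0.4825; Cmin,ss = (298/149)·f/(1−f) ≈ 1.865 μg/mL.
Regimen B: f = (1/2)^(58/39) ≈ 0.3567; Cmin,ss = (640/149)·f/(1−f) ≈ 2.382 μg/mL.
Difference ≈ 1.865 − 2.382 ≈ -0.517 μg/mL.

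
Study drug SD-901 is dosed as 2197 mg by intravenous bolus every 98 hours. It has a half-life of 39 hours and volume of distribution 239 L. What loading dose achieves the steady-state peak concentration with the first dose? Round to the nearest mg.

f = (1/2)^(98/39) ≈ 0.175213; accumulation ratio R = 1/(1−f) ≈ 1.21243.
Loading dose to hit Cmax,ss on first dose: D_load = D_maint·R ≈ 2197 × 1.21243 ≈ 2663.71 mg.

2664 mg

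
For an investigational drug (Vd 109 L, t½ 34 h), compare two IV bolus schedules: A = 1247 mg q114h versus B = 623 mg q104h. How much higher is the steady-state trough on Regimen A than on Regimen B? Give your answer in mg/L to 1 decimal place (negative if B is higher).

Regimen A: f = (1/2)^(114/34) ≈ 0.0979; Cmin,ss = (1247/109)·f/(1−f) ≈ 1.242 mg/L.
Regimen B: f = (1/2)^(104/34) ≈ 0.1200; Cmin,ss = (623/109)·f/(1−f) ≈ 0.779 mg/L.
Difference ≈ 1.242 − 0.779 ≈ 0.463 mg/L.

0.5 mg/L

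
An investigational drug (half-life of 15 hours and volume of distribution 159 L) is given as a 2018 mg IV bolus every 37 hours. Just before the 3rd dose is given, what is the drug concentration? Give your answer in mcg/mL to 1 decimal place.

2.7 mcg/mL

f = (1/2)^(τ/t½) = (1/2)^(37/15) ≈ 0.1809.
C₀ = D/Vd = 2018/159 ≈ 12.692 mcg/mL.
Before the 3rd dose, 2 doses have been given. Superposition: Cmin = C₀·(f + f²).
≈ 12.692 × (0.1809 + 0.0327) ≈ 12.692 × 0.2136 ≈ 2.711 mcg/mL.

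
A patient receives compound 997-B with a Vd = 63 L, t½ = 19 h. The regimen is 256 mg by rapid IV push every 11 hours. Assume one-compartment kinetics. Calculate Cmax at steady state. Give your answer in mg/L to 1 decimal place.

Over one 11-h interval, 11/19 ≈ 0.57895 half-lives elapse, leaving f ≈ 0.6695 of each dose.
Accumulation ratio R = 1/(1 − f) ≈ 1/0.3305 ≈ 3.0257.
Single-dose peak C₀ = D/Vd = 256/63 ≈ 4.063 mg/L.
Steady-state peak Cmax,ss = C₀·R ≈ 4.063 × 3.0257 ≈ 12.293 mg/L.

12.3 mg/L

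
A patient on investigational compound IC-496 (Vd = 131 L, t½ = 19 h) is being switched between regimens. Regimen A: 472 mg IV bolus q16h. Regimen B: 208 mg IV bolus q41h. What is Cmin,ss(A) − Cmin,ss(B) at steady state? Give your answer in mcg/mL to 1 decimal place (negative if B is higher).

Regimen A: f = (1/2)^(16/19) ≈ 0.5578; Cmin,ss = (472/131)·f/(1−f) ≈ 4.545 mcg/mL.
Regimen B: f = (1/2)^(41/19) ≈ 0.2241; Cmin,ss = (208/131)·f/(1−f) ≈ 0.459 mcg/mL.
Difference ≈ 4.545 − 0.459 ≈ 4.086 mcg/mL.

4.1 mcg/mL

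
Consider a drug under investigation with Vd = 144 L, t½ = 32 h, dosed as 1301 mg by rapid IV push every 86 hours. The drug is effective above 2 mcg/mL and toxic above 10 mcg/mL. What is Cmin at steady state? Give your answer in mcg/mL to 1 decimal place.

k = ln2/t½ = ln2/32 ≈ 0.021661 h⁻¹; fraction remaining f = e^(−kτ) = e^(−0.021661×86) ≈ 0.1552.
Accumulation ratio R = 1/(1 − f) ≈ 1/0.8448 ≈ 1.1837.
Each bolus raises the concentration by D/Vd = 1301/144 ≈ 9.035 mcg/mL.
Cmax,ss = C₀/(1 − f) ≈ 9.035/0.8448 ≈ 10.695 mcg/mL.
One interval later, Cmin,ss = Cmax,ss·e^(−kτ) ≈ 10.695 × 0.1552 ≈ 1.660 mcg/mL.
Trough 1.7 mcg/mL vs MEC 2 mcg/mL: subtherapeutic.

1.7 mcg/mL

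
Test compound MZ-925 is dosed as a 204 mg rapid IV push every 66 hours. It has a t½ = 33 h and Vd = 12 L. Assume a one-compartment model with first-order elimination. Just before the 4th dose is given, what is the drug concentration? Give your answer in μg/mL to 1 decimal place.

f = (1/2)^(τ/t½) = (1/2)^(66/33) ≈ 0.2500.
C₀ = D/Vd = 204/12 ≈ 17.000 μg/mL.
Before the 4th dose, 3 doses have been given. Superposition: Cmin = C₀·(f + f² + … + f^3).
≈ 17.000 × (0.2500 + 0.0625 + 0.0156) ≈ 17.000 × 0.3281 ≈ 5.578 μg/mL.

5.6 μg/mL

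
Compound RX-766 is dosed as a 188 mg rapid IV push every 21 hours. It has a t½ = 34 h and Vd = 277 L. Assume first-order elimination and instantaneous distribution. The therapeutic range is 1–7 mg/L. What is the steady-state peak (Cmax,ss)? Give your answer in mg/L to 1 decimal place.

k = ln2/t½ = ln2/34 ≈ 0.020387 h⁻¹; fraction remaining f = e^(−kτ) = e^(−0.020387×21) ≈ 0.6517.
At steady state, accumulation factor R = 1/(1 − e^(−kτ)) ≈ 2.8711.
Each bolus raises the concentration by D/Vd = 188/277 ≈ 0.679 mg/L.
Steady-state peak Cmax,ss = C₀·R ≈ 0.679 × 2.8711 ≈ 1.949 mg/L.
Peak 1.9 mg/L vs MTC 7 mg/L: below toxic threshold.

1.9 mg/L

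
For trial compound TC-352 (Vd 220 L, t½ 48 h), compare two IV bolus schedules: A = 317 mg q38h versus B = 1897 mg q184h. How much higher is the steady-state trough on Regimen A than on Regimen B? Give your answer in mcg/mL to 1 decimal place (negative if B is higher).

1.3 mcg/mL

Regimen A: f = (1/2)^(38/48) ≈ 0.5777; Cmin,ss = (317/220)·f/(1−f) ≈ 1.971 mcg/mL.
Regimen B: f = (1/2)^(184/48) ≈ 0.0702; Cmin,ss = (1897/220)·f/(1−f) ≈ 0.651 mcg/mL.
Difference ≈ 1.971 − 0.651 ≈ 1.320 mcg/mL.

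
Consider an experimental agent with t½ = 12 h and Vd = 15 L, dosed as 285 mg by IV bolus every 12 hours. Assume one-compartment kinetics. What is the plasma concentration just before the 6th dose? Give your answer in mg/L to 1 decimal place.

18.4 mg/L

f = (1/2)^(τ/t½) = (1/2)^(12/12) ≈ 0.5000.
C₀ = D/Vd = 285/15 ≈ 19.000 mg/L.
Before the 6th dose, 5 doses have been given. Superposition: Cmin = C₀·(f + f² + … + f^5).
≈ 19.000 × (0.5000 + 0.2500 + 0.1250 + 0.0625 + 0.0313) ≈ 19.000 × 0.9688 ≈ 18.407 mg/L.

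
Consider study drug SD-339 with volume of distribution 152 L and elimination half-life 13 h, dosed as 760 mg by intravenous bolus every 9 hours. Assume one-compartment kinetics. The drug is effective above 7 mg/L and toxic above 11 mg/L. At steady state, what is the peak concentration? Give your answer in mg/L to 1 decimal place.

13.1 mg/L

Over one 9-h interval, 9/13 ≈ 0.69231 half-lives elapse, leaving f ≈ 0.6189 of each dose.
At steady state, accumulation factor R = 1/(1 − e^(−kτ)) ≈ 2.6240.
Single-dose peak C₀ = D/Vd = 760/152 ≈ 5.000 mg/L.
Cmax,ss = C₀/(1 − f) ≈ 5.000/0.3811 ≈ 13.120 mg/L.
Peak 13.1 mg/L vs MTC 11 mg/L: exceeds toxic threshold.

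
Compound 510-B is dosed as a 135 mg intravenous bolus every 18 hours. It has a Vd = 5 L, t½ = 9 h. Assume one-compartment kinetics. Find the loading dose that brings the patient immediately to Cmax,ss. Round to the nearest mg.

180 mg

f = (1/2)^(18/9) ≈ 0.250000; accumulation ratio R = 1/(1−f) ≈ 1.33333.
Loading dose to hit Cmax,ss on first dose: D_load = D_maint·R ≈ 135 × 1.33333 ≈ 180.00 mg.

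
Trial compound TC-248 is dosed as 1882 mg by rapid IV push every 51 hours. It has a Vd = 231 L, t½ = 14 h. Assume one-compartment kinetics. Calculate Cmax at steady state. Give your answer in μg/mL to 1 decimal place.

8.9 μg/mL

k = ln2/t½ = ln2/14 ≈ 0.049511 h⁻¹; fraction remaining f = e^(−kτ) = e^(−0.049511×51) ≈ 0.0801.
Accumulation ratio R = 1/(1 − f) ≈ 1/0.9199 ≈ 1.0871.
Single-dose peak C₀ = D/Vd = 1882/231 ≈ 8.147 μg/mL.
Steady-state peak Cmax,ss = C₀·R ≈ 8.147 × 1.0871 ≈ 8.857 μg/mL.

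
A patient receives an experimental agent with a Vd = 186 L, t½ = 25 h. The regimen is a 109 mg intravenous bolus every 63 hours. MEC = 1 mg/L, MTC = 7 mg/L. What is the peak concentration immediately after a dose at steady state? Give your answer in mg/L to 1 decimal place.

Over one 63-h interval, 63/25 ≈ 2.52 half-lives elapse, leaving f ≈ 0.1743 of each dose.
At steady state, accumulation factor R = 1/(1 − e^(−kτ)) ≈ 1.2111.
Single-dose peak C₀ = D/Vd = 109/186 ≈ 0.586 mg/L.
Steady-state peak Cmax,ss = C₀·R ≈ 0.586 × 1.2111 ≈ 0.710 mg/L.
Peak 0.7 mg/L vs MTC 7 mg/L: below toxic threshold.

0.7 mg/L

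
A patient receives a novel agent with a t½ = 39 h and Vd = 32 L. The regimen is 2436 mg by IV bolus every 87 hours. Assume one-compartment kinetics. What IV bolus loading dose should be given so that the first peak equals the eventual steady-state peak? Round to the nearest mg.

3095 mg

f = (1/2)^(87/39) ≈ 0.213045; accumulation ratio R = 1/(1−f) ≈ 1.27072.
Loading dose to hit Cmax,ss on first dose: D_load = D_maint·R ≈ 2436 × 1.27072 ≈ 3095.47 mg.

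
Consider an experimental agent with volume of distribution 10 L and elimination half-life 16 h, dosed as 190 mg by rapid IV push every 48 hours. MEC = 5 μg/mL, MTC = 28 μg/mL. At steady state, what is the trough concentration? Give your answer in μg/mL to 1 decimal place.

The dosing interval is 3 half-lives, so f = 2^(−3) = 0.125.
At steady state, R = 1/(1 − 0.125) = 8/7.
Single-dose peak C₀ = D/Vd = 190/10 = 19 μg/mL.
Steady-state peak Cmax,ss = C₀·R = 19 × 8/7 ≈ 21.714 μg/mL.
Steady-state trough Cmin,ss = Cmax,ss·f ≈ 21.714 × 0.125 ≈ 2.714 μg/mL.
Trough 2.7 μg/mL vs MEC 5 μg/mL: subtherapeutic.

2.7 μg/mL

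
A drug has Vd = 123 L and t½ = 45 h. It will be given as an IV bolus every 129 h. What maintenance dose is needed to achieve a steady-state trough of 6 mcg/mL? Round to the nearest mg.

4645 mg

τ/t½ = 129/45 ≈ 2.8667, so f = (1/2)^(129/45) ≈ 0.137103.
Cmin,ss = (D/Vd)·f/(1−f), so D = Cmin,ss·Vd·(1−f)/f.
D = 6 × 123 × (1−f)/f ≈ 6 × 123 × 6.29379 ≈ 4644.82 mg.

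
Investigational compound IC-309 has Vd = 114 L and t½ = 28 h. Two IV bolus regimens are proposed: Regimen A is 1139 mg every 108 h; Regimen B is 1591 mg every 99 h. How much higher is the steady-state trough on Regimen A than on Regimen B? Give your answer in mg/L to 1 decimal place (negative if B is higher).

-0.6 mg/L

Regimen A: f = (1/2)^(108/28) ≈ 0.0690; Cmin,ss = (1139/114)·f/(1−f) ≈ 0.740 mg/L.
Regimen B: f = (1/2)^(99/28) ≈ 0.0862; Cmin,ss = (1591/114)·f/(1−f) ≈ 1.317 mg/L.
Difference ≈ 0.740 − 1.317 ≈ -0.577 mg/L.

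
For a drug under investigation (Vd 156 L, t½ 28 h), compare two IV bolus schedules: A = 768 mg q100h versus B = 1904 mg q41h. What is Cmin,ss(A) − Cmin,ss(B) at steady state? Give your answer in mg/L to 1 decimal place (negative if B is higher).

-6.5 mg/L

Regimen A: f = (1/2)^(100/28) ≈ 0.0841; Cmin,ss = (768/156)·f/(1−f) ≈ 0.452 mg/L.
Regimen B: f = (1/2)^(41/28) ≈ 0.3624; Cmin,ss = (1904/156)·f/(1−f) ≈ 6.937 mg/L.
Difference ≈ 0.452 − 6.937 ≈ -6.485 mg/L.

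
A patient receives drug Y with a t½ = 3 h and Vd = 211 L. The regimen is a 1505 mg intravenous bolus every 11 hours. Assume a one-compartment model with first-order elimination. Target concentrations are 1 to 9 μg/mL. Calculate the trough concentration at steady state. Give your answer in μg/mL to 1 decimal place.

0.6 μg/mL

k = ln2/t½ = ln2/3 ≈ 0.231049 h⁻¹; fraction remaining f = e^(−kτ) = e^(−0.231049×11) ≈ 0.0787.
Single-dose peak C₀ = D/Vd = 1505/211 ≈ 7.133 μg/mL.
Steady-state trough Cmin,ss = C₀·f/(1−f) ≈ 7.133 × 0.0787/0.9213 ≈ 0.609 μg/mL.
Trough 0.6 μg/mL vs MEC 1 μg/mL: subtherapeutic.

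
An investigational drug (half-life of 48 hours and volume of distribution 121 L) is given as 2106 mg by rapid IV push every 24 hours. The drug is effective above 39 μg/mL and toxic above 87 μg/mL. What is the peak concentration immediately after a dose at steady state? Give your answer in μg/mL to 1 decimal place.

59.4 μg/mL

Over one 24-h interval, 24/48 ≈ 0.5 half-lives elapse, leaving f ≈ 0.7071 of each dose.
At steady state, accumulation factor R = 1/(1 − e^(−kτ)) ≈ 3.4141.
Single-dose peak C₀ = D/Vd = 2106/121 ≈ 17.405 μg/mL.
Steady-state peak Cmax,ss = C₀·R ≈ 17.405 × 3.4141 ≈ 59.422 μg/mL.
Peak 59.4 μg/mL vs MTC 87 μg/mL: below toxic threshold.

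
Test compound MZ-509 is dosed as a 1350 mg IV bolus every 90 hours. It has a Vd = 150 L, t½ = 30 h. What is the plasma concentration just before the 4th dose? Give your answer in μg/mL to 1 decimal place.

1.3 μg/mL

f = (1/2)^(τ/t½) = (1/2)^(90/30) ≈ 0.1250.
C₀ = D/Vd = 1350/150 ≈ 9.000 μg/mL.
Before the 4th dose, 3 doses have been given. Superposition: Cmin = C₀·(f + f² + … + f^3).
≈ 9.000 × (0.1250 + 0.0156 + 0.0020) ≈ 9.000 × 0.1426 ≈ 1.283 μg/mL.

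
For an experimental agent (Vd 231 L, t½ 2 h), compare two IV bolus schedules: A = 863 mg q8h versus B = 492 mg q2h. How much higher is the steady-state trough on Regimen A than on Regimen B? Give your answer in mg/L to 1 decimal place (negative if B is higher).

-1.9 mg/L

Regimen A: f = (1/2)^(8/2) ≈ 0.0625; Cmin,ss = (863/231)·f/(1−f) ≈ 0.249 mg/L.
Regimen B: f = (1/2)^(2/2) ≈ 0.5000; Cmin,ss = (492/231)·f/(1−f) ≈ 2.130 mg/L.
Difference ≈ 0.249 − 2.130 ≈ -1.881 mg/L.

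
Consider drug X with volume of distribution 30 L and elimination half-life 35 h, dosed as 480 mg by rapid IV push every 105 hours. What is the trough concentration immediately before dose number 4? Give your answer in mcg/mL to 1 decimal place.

2.3 mcg/mL

f = (1/2)^(τ/t½) = (1/2)^(105/35) ≈ 0.1250.
C₀ = D/Vd = 480/30 ≈ 16.000 mcg/mL.
Before the 4th dose, 3 doses have been given. Superposition: Cmin = C₀·(f + f² + … + f^3).
≈ 16.000 × (0.1250 + 0.0156 + 0.0020) ≈ 16.000 × 0.1426 ≈ 2.282 mcg/mL.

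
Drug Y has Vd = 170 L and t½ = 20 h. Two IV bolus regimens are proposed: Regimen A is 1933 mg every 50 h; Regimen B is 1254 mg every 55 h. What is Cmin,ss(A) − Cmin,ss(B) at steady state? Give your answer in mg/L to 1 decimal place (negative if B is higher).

1.2 mg/L

Regimen A: f = (1/2)^(50/20) ≈ 0.1768; Cmin,ss = (1933/170)·f/(1−f) ≈ 2.442 mg/L.
Regimen B: f = (1/2)^(55/20) ≈ 0.1487; Cmin,ss = (1254/170)·f/(1−f) ≈ 1.288 mg/L.
Difference ≈ 2.442 − 1.288 ≈ 1.154 mg/L.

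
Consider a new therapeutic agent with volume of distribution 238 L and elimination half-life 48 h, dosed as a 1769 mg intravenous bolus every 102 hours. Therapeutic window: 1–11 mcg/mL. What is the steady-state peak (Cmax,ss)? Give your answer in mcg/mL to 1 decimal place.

9.6 mcg/mL

τ/t½ = 102/48 ≈ 2.125, so fraction remaining f = (1/2)^(102/48) ≈ 0.2293.
At steady state, accumulation factor R = 1/(1 − e^(−kτ)) ≈ 1.2975.
Each bolus raises the concentration by D/Vd = 1769/238 ≈ 7.433 mcg/mL.
Cmax,ss = C₀/(1 − f) ≈ 7.433/0.7707 ≈ 9.644 mcg/mL.
Peak 9.6 mcg/mL vs MTC 11 mcg/mL: below toxic threshold.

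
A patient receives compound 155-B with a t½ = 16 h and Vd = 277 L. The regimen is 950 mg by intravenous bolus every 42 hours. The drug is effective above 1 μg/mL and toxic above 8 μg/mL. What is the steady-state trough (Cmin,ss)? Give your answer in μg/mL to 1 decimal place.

0.7 μg/mL

τ/t½ = 42/16 ≈ 2.625, so fraction remaining f = (1/2)^(42/16) ≈ 0.1621.
Single-dose peak C₀ = D/Vd = 950/277 ≈ 3.430 μg/mL.
Steady-state trough Cmin,ss = C₀·f/(1−f) ≈ 3.430 × 0.1621/0.8379 ≈ 0.664 μg/mL.
Trough 0.7 μg/mL vs MEC 1 μg/mL: subtherapeutic.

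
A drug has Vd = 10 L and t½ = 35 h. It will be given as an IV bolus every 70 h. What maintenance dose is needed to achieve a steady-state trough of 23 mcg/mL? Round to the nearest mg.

690 mg

τ/t½ = 70/35 ≈ 2, so f = (1/2)^(70/35) ≈ 0.250000.
Cmin,ss = (D/Vd)·f/(1−f), so D = Cmin,ss·Vd·(1−f)/f.
D = 23 × 10 × (1−f)/f ≈ 23 × 10 × 3.00000 ≈ 690.00 mg.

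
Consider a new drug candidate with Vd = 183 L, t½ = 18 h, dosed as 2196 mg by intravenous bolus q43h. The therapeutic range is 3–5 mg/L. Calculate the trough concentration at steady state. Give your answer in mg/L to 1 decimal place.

k = ln2/t½ = ln2/18 ≈ 0.038508 h⁻¹; fraction remaining f = e^(−kτ) = e^(−0.038508×43) ≈ 0.1909.
Each bolus raises the concentration by D/Vd = 2196/183 ≈ 12.000 mg/L.
Steady-state trough Cmin,ss = C₀·f/(1−f) ≈ 12.000 × 0.1909/0.8091 ≈ 2.831 mg/L.
Trough 2.8 mg/L vs MEC 3 mg/L: subtherapeutic.

2.8 mg/L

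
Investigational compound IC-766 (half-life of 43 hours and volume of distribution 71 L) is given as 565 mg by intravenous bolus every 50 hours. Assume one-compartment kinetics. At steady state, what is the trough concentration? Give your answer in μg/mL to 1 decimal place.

6.4 μg/mL

τ/t½ = 50/43 ≈ 1.1628, so fraction remaining f = (1/2)^(50/43) ≈ 0.4466.
Accumulation ratio R = 1/(1 − f) ≈ 1/0.5534 ≈ 1.8070.
Each bolus raises the concentration by D/Vd = 565/71 ≈ 7.958 μg/mL.
Cmax,ss = C₀/(1 − f) ≈ 7.958/0.5534 ≈ 14.380 μg/mL.
Steady-state trough Cmin,ss = Cmax,ss·f ≈ 14.380 × 0.4466 ≈ 6.422 μg/mL.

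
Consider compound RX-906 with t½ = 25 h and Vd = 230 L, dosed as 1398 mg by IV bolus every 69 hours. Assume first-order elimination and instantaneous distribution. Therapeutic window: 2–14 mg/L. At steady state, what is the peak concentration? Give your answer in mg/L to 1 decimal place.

Over one 69-h interval, 69/25 ≈ 2.76 half-lives elapse, leaving f ≈ 0.1476 of each dose.
Accumulation ratio R = 1/(1 − f) ≈ 1/0.8524 ≈ 1.1732.
Single-dose peak C₀ = D/Vd = 1398/230 ≈ 6.078 mg/L.
Steady-state peak Cmax,ss = C₀·R ≈ 6.078 × 1.1732 ≈ 7.131 mg/L.
Peak 7.1 mg/L vs MTC 14 mg/L: below toxic threshold.

7.1 mg/L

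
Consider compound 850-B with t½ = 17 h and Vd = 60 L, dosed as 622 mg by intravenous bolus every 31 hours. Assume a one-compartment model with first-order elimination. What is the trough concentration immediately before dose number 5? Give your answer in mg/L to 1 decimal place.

f = (1/2)^(τ/t½) = (1/2)^(31/17) ≈ 0.2825.
C₀ = D/Vd = 622/60 ≈ 10.367 mg/L.
Before the 5th dose, 4 doses have been given. Superposition: Cmin = C₀·(f + f² + … + f^4).
≈ 10.367 × (0.2825 + 0.0798 + 0.0225 + 0.0064) ≈ 10.367 × 0.3912 ≈ 4.056 mg/L.

4.1 mg/L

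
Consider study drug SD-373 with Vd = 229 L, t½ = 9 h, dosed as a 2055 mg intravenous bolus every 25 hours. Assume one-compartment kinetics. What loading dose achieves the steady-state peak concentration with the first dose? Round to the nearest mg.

f = (1/2)^(25/9) ≈ 0.145816; accumulation ratio R = 1/(1−f) ≈ 1.17071.
Loading dose to hit Cmax,ss on first dose: D_load = D_maint·R ≈ 2055 × 1.17071 ≈ 2405.81 mg.

2406 mg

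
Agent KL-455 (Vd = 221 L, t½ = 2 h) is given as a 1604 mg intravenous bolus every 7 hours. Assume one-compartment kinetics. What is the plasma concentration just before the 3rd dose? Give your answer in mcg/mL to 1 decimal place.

f = (1/2)^(τ/t½) = (1/2)^(7/2) ≈ 0.0884.
C₀ = D/Vd = 1604/221 ≈ 7.258 mcg/mL.
Before the 3rd dose, 2 doses have been given. Superposition: Cmin = C₀·(f + f²).
≈ 7.258 × (0.0884 + 0.0078) ≈ 7.258 × 0.0962 ≈ 0.698 mcg/mL.

0.7 mcg/mL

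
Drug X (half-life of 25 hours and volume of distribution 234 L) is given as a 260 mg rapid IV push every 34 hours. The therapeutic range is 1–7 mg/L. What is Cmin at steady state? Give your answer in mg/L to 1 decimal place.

k = ln2/t½ = ln2/25 ≈ 0.027726 h⁻¹; fraction remaining f = e^(−kτ) = e^(−0.027726×34) ≈ 0.3896.
Single-dose peak C₀ = D/Vd = 260/234 ≈ 1.111 mg/L.
Steady-state trough Cmin,ss = C₀·f/(1−f) ≈ 1.111 × 0.3896/0.6104 ≈ 0.709 mg/L.
Trough 0.7 mg/L vs MEC 1 mg/L: subtherapeutic.

0.7 mg/L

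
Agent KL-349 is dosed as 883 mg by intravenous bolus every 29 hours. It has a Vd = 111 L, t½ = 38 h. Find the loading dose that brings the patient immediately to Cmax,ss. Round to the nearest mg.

f = (1/2)^(29/38) ≈ 0.589205; accumulation ratio R = 1/(1−f) ≈ 2.43430.
Loading dose to hit Cmax,ss on first dose: D_load = D_maint·R ≈ 883 × 2.43430 ≈ 2149.49 mg.

2149 mg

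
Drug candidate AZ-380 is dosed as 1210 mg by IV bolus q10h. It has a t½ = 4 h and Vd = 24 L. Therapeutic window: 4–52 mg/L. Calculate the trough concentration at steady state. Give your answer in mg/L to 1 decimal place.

τ/t½ = 10/4 ≈ 2.5, so fraction remaining f = (1/2)^(10/4) ≈ 0.1768.
Each bolus raises the concentration by D/Vd = 1210/24 ≈ 50.417 mg/L.
Steady-state trough Cmin,ss = C₀·f/(1−f) ≈ 50.417 × 0.1768/0.8232 ≈ 10.828 mg/L.
Trough 10.8 mg/L vs MEC 4 mg/L: adequate.

10.8 mg/L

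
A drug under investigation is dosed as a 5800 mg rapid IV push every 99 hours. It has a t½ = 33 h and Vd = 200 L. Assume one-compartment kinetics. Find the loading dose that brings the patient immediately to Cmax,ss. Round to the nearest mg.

f = (1/2)^(99/33) ≈ 0.125000; accumulation ratio R = 1/(1−f) ≈ 1.14286.
Loading dose to hit Cmax,ss on first dose: D_load = D_maint·R ≈ 5800 × 1.14286 ≈ 6628.59 mg.

6629 mg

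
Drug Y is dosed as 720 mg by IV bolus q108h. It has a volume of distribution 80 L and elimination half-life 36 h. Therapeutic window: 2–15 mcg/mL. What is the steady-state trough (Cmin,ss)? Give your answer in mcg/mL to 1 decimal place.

1.3 mcg/mL

The dosing interval is 3 half-lives, so f = 2^(−3) = 0.125.
At steady state, R = 1/(1 − 0.125) = 8/7.
Single-dose peak C₀ = D/Vd = 720/80 = 9 mcg/mL.
Steady-state peak Cmax,ss = C₀·R = 9 × 8/7 ≈ 10.286 mcg/mL.
Steady-state trough Cmin,ss = Cmax,ss·f ≈ 10.286 × 0.125 ≈ 1.286 mcg/mL.
Trough 1.3 mcg/mL vs MEC 2 mcg/mL: subtherapeutic.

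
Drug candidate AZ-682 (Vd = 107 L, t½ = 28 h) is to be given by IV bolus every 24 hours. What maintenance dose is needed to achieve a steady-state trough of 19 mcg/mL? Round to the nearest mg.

τ/t½ = 24/28 ≈ 0.85714, so f = (1/2)^(24/28) ≈ 0.552045.
Cmin,ss = (D/Vd)·f/(1−f), so D = Cmin,ss·Vd·(1−f)/f.
D = 19 × 107 × (1−f)/f ≈ 19 × 107 × 0.81145 ≈ 1649.68 mg.

1650 mg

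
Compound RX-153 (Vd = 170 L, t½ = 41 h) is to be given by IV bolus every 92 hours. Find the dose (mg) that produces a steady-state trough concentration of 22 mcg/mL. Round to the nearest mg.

13976 mg

τ/t½ = 92/41 ≈ 2.2439, so f = (1/2)^(92/41) ≈ 0.211114.
Cmin,ss = (D/Vd)·f/(1−f), so D = Cmin,ss·Vd·(1−f)/f.
D = 22 × 170 × (1−f)/f ≈ 22 × 170 × 3.73678 ≈ 13975.56 mg.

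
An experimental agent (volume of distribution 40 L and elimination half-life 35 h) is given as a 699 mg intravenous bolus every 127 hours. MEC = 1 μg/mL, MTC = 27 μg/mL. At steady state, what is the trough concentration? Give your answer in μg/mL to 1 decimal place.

1.5 μg/mL

Over one 127-h interval, 127/35 ≈ 3.6286 half-lives elapse, leaving f ≈ 0.0809 of each dose.
Each bolus raises the concentration by D/Vd = 699/40 ≈ 17.475 μg/mL.
Steady-state trough Cmin,ss = C₀·f/(1−f) ≈ 17.475 × 0.0809/0.9191 ≈ 1.538 μg/mL.
Trough 1.5 μg/mL vs MEC 1 μg/mL: adequate.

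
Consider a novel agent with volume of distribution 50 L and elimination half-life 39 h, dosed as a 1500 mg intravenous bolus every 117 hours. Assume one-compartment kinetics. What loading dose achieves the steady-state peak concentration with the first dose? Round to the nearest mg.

f = (1/2)^(117/39) ≈ 0.125000; accumulation ratio R = 1/(1−f) ≈ 1.14286.
Loading dose to hit Cmax,ss on first dose: D_load = D_maint·R ≈ 1500 × 1.14286 ≈ 1714.29 mg.

1714 mg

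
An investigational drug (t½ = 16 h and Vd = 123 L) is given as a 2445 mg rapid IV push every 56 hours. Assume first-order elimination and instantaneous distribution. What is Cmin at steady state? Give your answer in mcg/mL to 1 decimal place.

Over one 56-h interval, 56/16 ≈ 3.5 half-lives elapse, leaving f ≈ 0.0884 of each dose.
Single-dose peak C₀ = D/Vd = 2445/123 ≈ 19.878 mcg/mL.
Steady-state trough Cmin,ss = C₀·f/(1−f) ≈ 19.878 × 0.0884/0.9116 ≈ 1.928 mcg/mL.

1.9 mcg/mL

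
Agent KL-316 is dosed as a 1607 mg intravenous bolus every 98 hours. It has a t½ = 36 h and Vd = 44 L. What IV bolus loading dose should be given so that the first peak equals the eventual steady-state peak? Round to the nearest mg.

1894 mg

f = (1/2)^(98/36) ≈ 0.151541; accumulation ratio R = 1/(1−f) ≈ 1.17861.
Loading dose to hit Cmax,ss on first dose: D_load = D_maint·R ≈ 1607 × 1.17861 ≈ 1894.03 mg.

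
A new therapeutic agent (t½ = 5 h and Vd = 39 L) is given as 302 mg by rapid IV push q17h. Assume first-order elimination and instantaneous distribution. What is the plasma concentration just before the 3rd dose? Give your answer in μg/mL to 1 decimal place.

0.8 μg/mL

f = (1/2)^(τ/t½) = (1/2)^(17/5) ≈ 0.0947.
C₀ = D/Vd = 302/39 ≈ 7.744 μg/mL.
Before the 3rd dose, 2 doses have been given. Superposition: Cmin = C₀·(f + f²).
≈ 7.744 × (0.0947 + 0.0090) ≈ 7.744 × 0.1037 ≈ 0.803 μg/mL.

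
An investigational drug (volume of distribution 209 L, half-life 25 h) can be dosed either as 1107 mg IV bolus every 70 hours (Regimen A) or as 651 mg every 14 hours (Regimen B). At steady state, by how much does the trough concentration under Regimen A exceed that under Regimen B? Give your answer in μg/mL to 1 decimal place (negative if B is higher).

Regimen A: f = (1/2)^(70/25) ≈ 0.1436; Cmin,ss = (1107/209)·f/(1−f) ≈ 0.888 μg/mL.
Regimen B: f = (1/2)^(14/25) ≈ 0.6783; Cmin,ss = (651/209)·f/(1−f) ≈ 6.568 μg/mL.
Difference ≈ 0.888 − 6.568 ≈ -5.680 μg/mL.

-5.7 μg/mL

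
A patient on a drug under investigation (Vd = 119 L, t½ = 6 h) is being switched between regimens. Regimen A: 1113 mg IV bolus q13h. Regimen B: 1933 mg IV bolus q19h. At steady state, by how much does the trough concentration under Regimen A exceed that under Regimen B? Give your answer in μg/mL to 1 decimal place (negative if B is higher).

0.6 μg/mL

Regimen A: f = (1/2)^(13/6) ≈ 0.2227; Cmin,ss = (1113/119)·f/(1−f) ≈ 2.680 μg/mL.
Regimen B: f = (1/2)^(19/6) ≈ 0.1114; Cmin,ss = (1933/119)·f/(1−f) ≈ 2.036 μg/mL.
Difference ≈ 2.680 − 2.036 ≈ 0.644 μg/mL.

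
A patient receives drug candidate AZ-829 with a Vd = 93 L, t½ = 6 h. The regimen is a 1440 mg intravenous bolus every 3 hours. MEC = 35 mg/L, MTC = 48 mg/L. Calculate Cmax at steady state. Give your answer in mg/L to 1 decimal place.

Over one 3-h interval, 3/6 ≈ 0.5 half-lives elapse, leaving f ≈ 0.7071 of each dose.
At steady state, accumulation factor R = 1/(1 − e^(−kτ)) ≈ 3.4141.
Single-dose peak C₀ = D/Vd = 1440/93 ≈ 15.484 mg/L.
Steady-state peak Cmax,ss = C₀·R ≈ 15.484 × 3.4141 ≈ 52.864 mg/L.
Peak 52.9 mg/L vs MTC 48 mg/L: exceeds toxic threshold.

52.9 mg/L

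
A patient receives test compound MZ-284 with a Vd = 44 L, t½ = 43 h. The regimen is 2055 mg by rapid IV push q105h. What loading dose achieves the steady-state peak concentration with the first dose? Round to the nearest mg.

f = (1/2)^(105/43) ≈ 0.184046; accumulation ratio R = 1/(1−f) ≈ 1.22556.
Loading dose to hit Cmax,ss on first dose: D_load = D_maint·R ≈ 2055 × 1.22556 ≈ 2518.53 mg.

2519 mg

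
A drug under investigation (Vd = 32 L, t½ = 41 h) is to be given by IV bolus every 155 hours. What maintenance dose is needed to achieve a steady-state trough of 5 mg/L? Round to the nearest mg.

2039 mg

τ/t½ = 155/41 ≈ 3.7805, so f = (1/2)^(155/41) ≈ 0.072771.
Cmin,ss = (D/Vd)·f/(1−f), so D = Cmin,ss·Vd·(1−f)/f.
D = 5 × 32 × (1−f)/f ≈ 5 × 32 × 12.74174 ≈ 2038.68 mg.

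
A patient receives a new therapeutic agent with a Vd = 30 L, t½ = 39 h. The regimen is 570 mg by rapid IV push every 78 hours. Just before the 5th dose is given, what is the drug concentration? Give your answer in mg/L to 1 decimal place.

f = (1/2)^(τ/t½) = (1/2)^(78/39) ≈ 0.2500.
C₀ = D/Vd = 570/30 ≈ 19.000 mg/L.
Before the 5th dose, 4 doses have been given. Superposition: Cmin = C₀·(f + f² + … + f^4).
≈ 19.000 × (0.2500 + 0.0625 + 0.0156 + 0.0039) ≈ 19.000 × 0.3320 ≈ 6.308 mg/L.

6.3 mg/L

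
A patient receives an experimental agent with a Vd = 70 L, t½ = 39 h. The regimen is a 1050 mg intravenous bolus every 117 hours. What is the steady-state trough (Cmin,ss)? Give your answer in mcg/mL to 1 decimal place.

2.1 mcg/mL

The dosing interval is 3 half-lives, so f = 2^(−3) = 0.125.
Accumulation ratio R = 1/(1 − f) = 1/0.875 = 8/7.
Single-dose peak C₀ = D/Vd = 1050/70 = 15 mcg/mL.
Steady-state peak Cmax,ss = C₀·R = 15 × 8/7 ≈ 17.143 mcg/mL.
Steady-state trough Cmin,ss = Cmax,ss·f ≈ 17.143 × 0.125 ≈ 2.143 mcg/mL.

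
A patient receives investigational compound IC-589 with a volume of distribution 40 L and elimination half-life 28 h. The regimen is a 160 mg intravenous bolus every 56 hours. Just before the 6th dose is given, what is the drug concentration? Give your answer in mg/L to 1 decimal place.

f = (1/2)^(τ/t½) = (1/2)^(56/28) ≈ 0.2500.
C₀ = D/Vd = 160/40 ≈ 4.000 mg/L.
Before the 6th dose, 5 doses have been given. Superposition: Cmin = C₀·(f + f² + … + f^5).
≈ 4.000 × (0.2500 + 0.0625 + 0.0156 + 0.0039 + 0.0010) ≈ 4.000 × 0.3330 ≈ 1.332 mg/L.

1.3 mg/L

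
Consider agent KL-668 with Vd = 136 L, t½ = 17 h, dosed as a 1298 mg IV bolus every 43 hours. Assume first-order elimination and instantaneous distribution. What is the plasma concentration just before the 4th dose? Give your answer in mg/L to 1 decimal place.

f = (1/2)^(τ/t½) = (1/2)^(43/17) ≈ 0.1732.
C₀ = D/Vd = 1298/136 ≈ 9.544 mg/L.
Before the 4th dose, 3 doses have been given. Superposition: Cmin = C₀·(f + f² + … + f^3).
≈ 9.544 × (0.1732 + 0.0300 + 0.0052) ≈ 9.544 × 0.2084 ≈ 1.989 mg/L.

2.0 mg/L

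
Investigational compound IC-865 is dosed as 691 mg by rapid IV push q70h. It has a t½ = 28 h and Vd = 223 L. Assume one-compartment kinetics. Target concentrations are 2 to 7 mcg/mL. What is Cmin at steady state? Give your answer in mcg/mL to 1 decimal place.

k = ln2/t½ = ln2/28 ≈ 0.024755 h⁻¹; fraction remaining f = e^(−kτ) = e^(−0.024755×70) ≈ 0.1768.
Accumulation ratio R = 1/(1 − f) ≈ 1/0.8232 ≈ 1.2148.
Single-dose peak C₀ = D/Vd = 691/223 ≈ 3.099 mcg/mL.
Steady-state peak Cmax,ss = C₀·R ≈ 3.099 × 1.2148 ≈ 3.765 mcg/mL.
Steady-state trough Cmin,ss = Cmax,ss·f ≈ 3.765 × 0.1768 ≈ 0.666 mcg/mL.
Trough 0.7 mcg/mL vs MEC 2 mcg/mL: subtherapeutic.

0.7 mcg/mL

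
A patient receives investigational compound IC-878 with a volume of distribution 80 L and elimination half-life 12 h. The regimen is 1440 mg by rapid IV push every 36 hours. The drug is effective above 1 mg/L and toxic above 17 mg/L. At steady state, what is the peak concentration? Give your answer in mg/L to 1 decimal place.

20.6 mg/L

τ = 36 h = 3 half-lives, so f = (1/2)^3 = 0.125.
At steady state, R = 1/(1 − 0.125) = 8/7.
Single-dose peak C₀ = D/Vd = 1440/80 = 18 mg/L.
Steady-state peak Cmax,ss = C₀·R = 18 × 8/7 ≈ 20.571 mg/L.
Peak 20.6 mg/L vs MTC 17 mg/L: exceeds toxic threshold.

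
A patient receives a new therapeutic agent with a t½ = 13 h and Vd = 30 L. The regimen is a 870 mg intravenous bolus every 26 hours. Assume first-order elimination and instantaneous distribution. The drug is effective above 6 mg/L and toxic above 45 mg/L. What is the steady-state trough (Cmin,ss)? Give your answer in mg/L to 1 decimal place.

9.7 mg/L

τ = 26 h = 2 half-lives, so f = (1/2)^2 = 0.25.
Accumulation ratio R = 1/(1 − f) = 1/0.75 = 4/3.
Single-dose peak C₀ = D/Vd = 870/30 = 29 mg/L.
Steady-state peak Cmax,ss = C₀·R = 29 × 4/3 ≈ 38.667 mg/L.
Steady-state trough Cmin,ss = Cmax,ss·f ≈ 38.667 × 0.25 ≈ 9.667 mg/L.
Trough 9.7 mg/L vs MEC 6 mg/L: adequate.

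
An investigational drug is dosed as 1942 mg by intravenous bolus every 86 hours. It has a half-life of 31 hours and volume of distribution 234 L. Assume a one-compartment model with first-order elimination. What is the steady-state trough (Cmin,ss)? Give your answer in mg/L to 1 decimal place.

1.4 mg/L

τ/t½ = 86/31 ≈ 2.7742, so fraction remaining f = (1/2)^(86/31) ≈ 0.1462.
Accumulation ratio R = 1/(1 − f) ≈ 1/0.8538 ≈ 1.1712.
Single-dose peak C₀ = D/Vd = 1942/234 ≈ 8.299 mg/L.
Steady-state peak Cmax,ss = C₀·R ≈ 8.299 × 1.1712 ≈ 9.720 mg/L.
One interval later, Cmin,ss = Cmax,ss·e^(−kτ) ≈ 9.720 × 0.1462 ≈ 1.421 mg/L.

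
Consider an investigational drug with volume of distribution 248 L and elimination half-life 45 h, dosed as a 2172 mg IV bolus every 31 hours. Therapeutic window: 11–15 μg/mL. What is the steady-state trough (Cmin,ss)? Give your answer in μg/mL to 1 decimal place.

14.3 μg/mL

Over one 31-h interval, 31/45 ≈ 0.68889 half-lives elapse, leaving f ≈ 0.6203 of each dose.
Accumulation ratio R = 1/(1 − f) ≈ 1/0.3797 ≈ 2.6337.
Each bolus raises the concentration by D/Vd = 2172/248 ≈ 8.758 μg/mL.
Cmax,ss = C₀/(1 − f) ≈ 8.758/0.3797 ≈ 23.066 μg/mL.
One interval later, Cmin,ss = Cmax,ss·e^(−kτ) ≈ 23.066 × 0.6203 ≈ 14.308 μg/mL.
Trough 14.3 μg/mL vs MEC 11 μg/mL: adequate.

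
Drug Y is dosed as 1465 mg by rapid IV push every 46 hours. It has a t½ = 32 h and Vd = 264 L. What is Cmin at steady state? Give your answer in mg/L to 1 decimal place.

3.2 mg/L

τ/t½ = 46/32 ≈ 1.4375, so fraction remaining f = (1/2)^(46/32) ≈ 0.3692.
Each bolus raises the concentration by D/Vd = 1465/264 ≈ 5.549 mg/L.
Steady-state trough Cmin,ss = C₀·f/(1−f) ≈ 5.549 × 0.3692/0.6308 ≈ 3.248 mg/L.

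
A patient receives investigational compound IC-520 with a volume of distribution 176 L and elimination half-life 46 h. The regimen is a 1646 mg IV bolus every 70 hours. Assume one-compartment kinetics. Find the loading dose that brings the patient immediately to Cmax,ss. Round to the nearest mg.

f = (1/2)^(70/46) ≈ 0.348266; accumulation ratio R = 1/(1−f) ≈ 1.53437.
Loading dose to hit Cmax,ss on first dose: D_load = D_maint·R ≈ 1646 × 1.53437 ≈ 2525.57 mg.

2526 mg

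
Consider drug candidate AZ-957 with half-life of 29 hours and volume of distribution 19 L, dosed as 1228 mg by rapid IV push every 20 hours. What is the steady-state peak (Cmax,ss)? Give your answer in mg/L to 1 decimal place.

k = ln2/t½ = ln2/29 ≈ 0.023902 h⁻¹; fraction remaining f = e^(−kτ) = e^(−0.023902×20) ≈ 0.6200.
Accumulation ratio R = 1/(1 − f) ≈ 1/0.3800 ≈ 2.6316.
Single-dose peak C₀ = D/Vd = 1228/19 ≈ 64.632 mg/L.
Steady-state peak Cmax,ss = C₀·R ≈ 64.632 × 2.6316 ≈ 170.086 mg/L.

170.1 mg/L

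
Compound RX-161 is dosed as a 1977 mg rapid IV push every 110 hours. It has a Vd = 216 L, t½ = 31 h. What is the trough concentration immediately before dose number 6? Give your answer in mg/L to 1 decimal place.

f = (1/2)^(τ/t½) = (1/2)^(110/31) ≈ 0.0855.
C₀ = D/Vd = 1977/216 ≈ 9.153 mg/L.
Before the 6th dose, 5 doses have been given. Superposition: Cmin = C₀·(f + f² + … + f^5).
≈ 9.153 × (0.0855 + 0.0073 + 0.0006 + 0.0001 + 0.0000) ≈ 9.153 × 0.0935 ≈ 0.856 mg/L.

0.9 mg/L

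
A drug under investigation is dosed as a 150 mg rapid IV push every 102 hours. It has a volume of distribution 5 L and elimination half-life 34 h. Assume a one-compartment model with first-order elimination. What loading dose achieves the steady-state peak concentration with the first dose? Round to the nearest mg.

f = (1/2)^(102/34) ≈ 0.125000; accumulation ratio R = 1/(1−f) ≈ 1.14286.
Loading dose to hit Cmax,ss on first dose: D_load = D_maint·R ≈ 150 × 1.14286 ≈ 171.43 mg.

171 mg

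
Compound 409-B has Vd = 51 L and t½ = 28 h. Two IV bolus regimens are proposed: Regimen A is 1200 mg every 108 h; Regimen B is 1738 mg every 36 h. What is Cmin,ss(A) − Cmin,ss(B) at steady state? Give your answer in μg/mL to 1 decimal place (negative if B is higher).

-22.0 μg/mL

Regimen A: f = (1/2)^(108/28) ≈ 0.0690; Cmin,ss = (1200/51)·f/(1−f) ≈ 1.744 μg/mL.
Regimen B: f = (1/2)^(36/28) ≈ 0.4102; Cmin,ss = (1738/51)·f/(1−f) ≈ 23.701 μg/mL.
Difference ≈ 1.744 − 23.701 ≈ -21.957 μg/mL.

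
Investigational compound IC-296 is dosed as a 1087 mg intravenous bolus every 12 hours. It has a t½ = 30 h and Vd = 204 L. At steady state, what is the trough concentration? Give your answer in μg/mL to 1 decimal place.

16.7 μg/mL

Over one 12-h interval, 12/30 ≈ 0.4 half-lives elapse, leaving f ≈ 0.7579 of each dose.
Accumulation ratio R = 1/(1 − f) ≈ 1/0.2421 ≈ 4.1305.
Each bolus raises the concentration by D/Vd = 1087/204 ≈ 5.328 μg/mL.
Cmax,ss = C₀/(1 − f) ≈ 5.328/0.2421 ≈ 22.007 μg/mL.
One interval later, Cmin,ss = Cmax,ss·e^(−kτ) ≈ 22.007 × 0.7579 ≈ 16.679 μg/mL.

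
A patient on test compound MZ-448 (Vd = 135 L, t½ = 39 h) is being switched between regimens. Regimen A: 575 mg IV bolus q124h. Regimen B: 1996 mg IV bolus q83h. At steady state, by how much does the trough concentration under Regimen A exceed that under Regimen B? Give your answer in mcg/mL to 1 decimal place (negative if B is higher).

Regimen A: f = (1/2)^(124/39) ≈ 0.1104; Cmin,ss = (575/135)·f/(1−f) ≈ 0.529 mcg/mL.
Regimen B: f = (1/2)^(83/39) ≈ 0.2287; Cmin,ss = (1996/135)·f/(1−f) ≈ 4.384 mcg/mL.
Difference ≈ 0.529 − 4.384 ≈ -3.855 mcg/mL.

-3.9 mcg/mL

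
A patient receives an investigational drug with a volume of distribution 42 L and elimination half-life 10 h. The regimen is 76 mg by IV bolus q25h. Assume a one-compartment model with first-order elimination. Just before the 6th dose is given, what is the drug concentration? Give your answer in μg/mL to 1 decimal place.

0.4 μg/mL

f = (1/2)^(τ/t½) = (1/2)^(25/10) ≈ 0.1768.
C₀ = D/Vd = 76/42 ≈ 1.810 μg/mL.
Before the 6th dose, 5 doses have been given. Superposition: Cmin = C₀·(f + f² + … + f^5).
≈ 1.810 × (0.1768 + 0.0313 + 0.0055 + 0.0010 + 0.0002) ≈ 1.810 × 0.2148 ≈ 0.389 μg/mL.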